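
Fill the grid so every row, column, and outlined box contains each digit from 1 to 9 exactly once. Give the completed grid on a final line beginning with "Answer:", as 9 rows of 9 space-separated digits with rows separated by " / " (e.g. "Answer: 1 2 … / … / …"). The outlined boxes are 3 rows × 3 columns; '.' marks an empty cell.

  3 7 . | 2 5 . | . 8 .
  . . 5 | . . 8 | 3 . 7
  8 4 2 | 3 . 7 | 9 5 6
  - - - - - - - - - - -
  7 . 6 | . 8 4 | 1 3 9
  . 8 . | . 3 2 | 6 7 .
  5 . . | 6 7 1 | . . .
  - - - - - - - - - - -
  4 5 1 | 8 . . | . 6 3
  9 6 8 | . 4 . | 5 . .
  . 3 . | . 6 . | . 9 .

Step 1. [r2c2∈{1,9}] across col 2, 1 lands solely at r2c2, so r2c2=1.
Step 2. [r8c8∈{1,2}] 1 has one home in col 8: r8c8 ⇒ r8c8=1.
Step 3. [r1c7∈{4}] only 4 remains possible at r1c7. So r1c7=4.
Step 4. [r8c9∈{2}] only 2 remains possible at r8c9. So r8c9=2.
Step 5. [r6c8∈{2,4}] 4 has one home in col 8: r6c8 ⇒ r6c8=4.
Step 6. [r6c2∈{2,9}] across col 2, 9 lands solely at r6c2, so r6c2=9.
Step 7. [r2c5∈{9}] nothing but 9 survives at r2c5, so r2c5=9.
Step 8. [r4c4∈{5}] r4c4 has the single candidate 5. So r4c4=5.
Step 9. [r9c3∈{7}] only 7 remains possible at r9c3 ⇒ r9c3=7.
Step 10. [r6c9∈{8}] only 8 remains possible at r6c9, so r6c9=8.
Step 11. [r8c4∈{7}] r8c4 has the single candidate 7 ⇒ r8c4=7.
Step 12. [r2c4∈{4}] r2c4 is down to just 4 ⇒ r2c4=4.
Step 13. [r9c4∈{1}] r9c4 is down to just 1, so r9c4=1.
Step 14. [r9c7∈{8}] r9c7's peers cover all but 8 ⇒ r9c7=8.
Step 15. [r2c8∈{2}] nothing but 2 survives at r2c8 ⇒ r2c8=2.
Step 16. [r5c4∈{9}] r5c4 is down to just 9 ⇒ r5c4=9.
Step 17. [r3c5∈{1}] r3c5 is down to just 1, so r3c5=1.
Step 18. [r1c3∈{9}] only 9 remains possible at r1c3, so r1c3=9.
Step 19. [r7c5∈{2}] nothing but 2 survives at r7c5 ⇒ r7c5=2.
Step 20. [r1c9∈{1}] only 1 remains possible at r1c9 ⇒ r1c9=1.
Step 21. [r8c6∈{3}] only 3 remains possible at r8c6, so r8c6=3.
Step 22. [r7c6∈{9}] r7c6 has the single candidate 9. So r7c6=9.
Step 23. [r1c6∈{6}] r1c6 is down to just 6, so r1c6=6.
Step 24. [r6c7∈{2}] only 2 remains possible at r6c7 ⇒ r6c7=2.
Step 25. [r9c9∈{4}] only 4 remains possible at r9c9, so r9c9=4.
Step 26. [r4c2∈{2}] r4c2 has the single candidate 2 ⇒ r4c2=2.
Step 27. [r9c6∈{5}] nothing but 5 survives at r9c6 ⇒ r9c6=5.
Step 28. [r6c3∈{3}] r6c3's peers cover all but 3. So r6c3=3.
Step 29. [r5c9∈{5}] r5c9's peers cover all but 5. So r5c9=5.
Step 30. [r5c1∈{1}] r5c1's peers cover all but 1. So r5c1=1.
Step 31. [r7c7∈{7}] r7c7's peers cover all but 7 ⇒ r7c7=7.
Step 32. [r5c3∈{4}] r5c3 has the single candidate 4 ⇒ r5c3=4.
Step 33. [r9c1∈{2}] r9c1 has the single candidate 2. So r9c1=2.
Step 34. [r2c1∈{6}] r2c1 has the single candidate 6, so r2c1=6.

Answer: 3 7 9 2 5 6 4 8 1 / 6 1 5 4 9 8 3 2 7 / 8 4 2 3 1 7 9 5 6 / 7 2 6 5 8 4 1 3 9 / 1 8 4 9 3 2 6 7 5 / 5 9 3 6 7 1 2 4 8 / 4 5 1 8 2 9 7 6 3 / 9 6 8 7 4 3 5 1 2 / 2 3 7 1 6 5 8 9 4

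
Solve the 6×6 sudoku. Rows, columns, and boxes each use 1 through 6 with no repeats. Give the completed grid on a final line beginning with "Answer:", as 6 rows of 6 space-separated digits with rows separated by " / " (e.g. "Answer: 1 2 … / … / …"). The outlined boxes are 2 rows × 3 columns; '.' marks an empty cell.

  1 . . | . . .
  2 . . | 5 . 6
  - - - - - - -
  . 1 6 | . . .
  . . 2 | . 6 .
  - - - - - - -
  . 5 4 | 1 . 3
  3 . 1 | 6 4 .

Step 1. [r3c5∈{2,3,5}] in col 5, 5 fits only at r3c5. So r3c5=5.
Step 2. [r4c2∈{3,4}] r4c2 is the only open cell in box 3 admitting 3. So r4c2=3.
Step 3. [r4c4∈{4}] nothing but 4 survives at r4c4. So r4c4=4.
Step 4. [r3c6∈{2}] r3c6 has the single candidate 2 ⇒ r3c6=2.
Step 5. [r1c4∈{2,3}] r1c4 is the only open cell in col 4 admitting 2, so r1c4=2.
Step 6. [r2c3∈{3}] r2c3 has the single candidate 3, so r2c3=3.
Step 7. [r2c2∈{4}] only 4 remains possible at r2c2. So r2c2=4.
Step 8. [r4c1∈{5}] r4c1's peers cover all but 5. So r4c1=5.
Step 9. [r3c4∈{3}] r3c4 is down to just 3. So r3c4=3.
Step 10. [r4c6∈{1}] r4c6 is down to just 1 ⇒ r4c6=1.
Step 11. [r6c2∈{2}] nothing but 2 survives at r6c2 ⇒ r6c2=2.
Step 12. [r6c6∈{5}] r6c6 is down to just 5, so r6c6=5.
Step 13. [r1c3∈{5}] r1c3's peers cover all but 5. So r1c3=5.
Step 14. [r1c2∈{6}] r1c2 is down to just 6 ⇒ r1c2=6.
Step 15. [r5c1∈{6}] nothing but 6 survives at r5c1, so r5c1=6.
Step 16. [r1c6∈{4}] r1c6's peers cover all but 4, so r1c6=4.
Step 17. [r5c5∈{2}] r5c5's peers cover all but 2 ⇒ r5c5=2.
Step 18. [r3c1∈{4}] r3c1 is down to just 4, so r3c1=4.
Step 19. [r2c5∈{1}] r2c5 is down to just 1. So r2c5=1.
Step 20. [r1c5∈{3}] only 3 remains possible at r1c5. So r1c5=3.

Answer: 1 6 5 2 3 4 / 2 4 3 5 1 6 / 4 1 6 3 5 2 / 5 3 2 4 6 1 / 6 5 4 1 2 3 / 3 2 1 6 4 5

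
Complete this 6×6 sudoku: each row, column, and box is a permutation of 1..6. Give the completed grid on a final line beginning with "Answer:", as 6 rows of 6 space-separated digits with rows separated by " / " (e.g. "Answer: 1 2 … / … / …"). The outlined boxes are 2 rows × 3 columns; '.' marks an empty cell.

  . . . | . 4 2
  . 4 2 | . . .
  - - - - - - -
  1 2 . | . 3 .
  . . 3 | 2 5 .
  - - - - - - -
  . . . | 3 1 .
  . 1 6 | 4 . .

Step 1. [r5c2∈{5}] nothing but 5 survives at r5c2, so r5c2=5.
Step 2. [r2c5∈{6}] nothing but 6 survives at r2c5, so r2c5=6.
Step 3. [r4c2∈{6}] r4c2 is down to just 6 ⇒ r4c2=6.
Step 4. [r6c1∈{2,3}] row 6 places 3 nowhere but r6c1, so r6c1=3.
Step 5. [r2c1∈{5}] only 5 remains possible at r2c1. So r2c1=5.
Step 6. [r4c1∈{4}] only 4 remains possible at r4c1 ⇒ r4c1=4.
Step 7. [r2c4∈{1}] nothing but 1 survives at r2c4. So r2c4=1.
Step 8. [r3c4∈{6}] r3c4 has the single candidate 6. So r3c4=6.
Step 9. [r1c3∈{1}] r1c3 is down to just 1 ⇒ r1c3=1.
Step 10. [r5c3∈{4}] only 4 remains possible at r5c3. So r5c3=4.
Step 11. [r3c3∈{5}] only 5 remains possible at r3c3, so r3c3=5.
Step 12. [r6c5∈{2}] only 2 remains possible at r6c5 ⇒ r6c5=2.
Step 13. [r5c1∈{2}] r5c1's peers cover all but 2 ⇒ r5c1=2.
Step 14. [r3c6∈{4}] r3c6 has the single candidate 4, so r3c6=4.
Step 15. [r4c6∈{1}] r4c6 is down to just 1 ⇒ r4c6=1.
Step 16. [r1c2∈{3}] r1c2 has the single candidate 3. So r1c2=3.
Step 17. [r1c1∈{6}] r1c1's peers cover all but 6. So r1c1=6.
Step 18. [r5c6∈{6}] r5c6 is down to just 6 ⇒ r5c6=6.
Step 19. [r1c4∈{5}] nothing but 5 survives at r1c4. So r1c4=5.
Step 20. [r2c6∈{3}] r2c6 has the single candidate 3, so r2c6=3.
Step 21. [r6c6∈{5}] r6c6's peers cover all but 5, so r6c6=5.

Answer: 6 3 1 5 4 2 / 5 4 2 1 6 3 / 1 2 5 6 3 4 / 4 6 3 2 5 1 / 2 5 4 3 1 6 / 3 1 6 4 2 5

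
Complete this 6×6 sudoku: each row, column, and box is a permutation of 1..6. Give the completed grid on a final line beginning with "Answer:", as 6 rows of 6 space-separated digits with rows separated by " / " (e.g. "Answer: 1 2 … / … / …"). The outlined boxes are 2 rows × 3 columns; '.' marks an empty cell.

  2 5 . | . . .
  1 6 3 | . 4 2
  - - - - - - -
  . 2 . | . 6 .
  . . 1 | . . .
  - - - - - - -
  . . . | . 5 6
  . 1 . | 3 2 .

Step 1. [r6c6∈{4}] r6c6 has the single candidate 4, so r6c6=4.
Step 2. [r4c5∈{3}] r4c5's peers cover all but 3, so r4c5=3.
Step 3. [r4c2∈{4}] nothing but 4 survives at r4c2 ⇒ r4c2=4.
Step 4. [r3c3∈{5}] r3c3's peers cover all but 5. So r3c3=5.
Step 5. [r5c4∈{1}] only 1 remains possible at r5c4. So r5c4=1.
Step 6. [r5c1∈{3,4}] r5c1 is the only open cell in col 1 admitting 4 ⇒ r5c1=4.
Step 7. [r4c4∈{2,5}] r4c4 is the only open cell in row 4 admitting 2, so r4c4=2.
Step 8. [r1c6∈{1,3}] in row 1, 3 fits only at r1c6 ⇒ r1c6=3.
Step 9. [r4c1∈{6}] r4c1 is down to just 6 ⇒ r4c1=6.
Step 10. [r1c4∈{6}] only 6 remains possible at r1c4. So r1c4=6.
Step 11. [r1c5∈{1}] nothing but 1 survives at r1c5. So r1c5=1.
Step 12. [r6c1∈{5}] r6c1's peers cover all but 5. So r6c1=5.
Step 13. [r1c3∈{4}] r1c3's peers cover all but 4 ⇒ r1c3=4.
Step 14. [r6c3∈{6}] r6c3 has the single candidate 6. So r6c3=6.
Step 15. [r3c4∈{4}] nothing but 4 survives at r3c4 ⇒ r3c4=4.
Step 16. [r2c4∈{5}] only 5 remains possible at r2c4 ⇒ r2c4=5.
Step 17. [r3c1∈{3}] r3c1 has the single candidate 3, so r3c1=3.
Step 18. [r5c2∈{3}] nothing but 3 survives at r5c2. So r5c2=3.
Step 19. [r3c6∈{1}] r3c6 is down to just 1, so r3c6=1.
Step 20. [r5c3∈{2}] only 2 remains possible at r5c3 ⇒ r5c3=2.
Step 21. [r4c6∈{5}] r4c6 has the single candidate 5, so r4c6=5.

Answer: 2 5 4 6 1 3 / 1 6 3 5 4 2 / 3 2 5 4 6 1 / 6 4 1 2 3 5 / 4 3 2 1 5 6 / 5 1 6 3 2 4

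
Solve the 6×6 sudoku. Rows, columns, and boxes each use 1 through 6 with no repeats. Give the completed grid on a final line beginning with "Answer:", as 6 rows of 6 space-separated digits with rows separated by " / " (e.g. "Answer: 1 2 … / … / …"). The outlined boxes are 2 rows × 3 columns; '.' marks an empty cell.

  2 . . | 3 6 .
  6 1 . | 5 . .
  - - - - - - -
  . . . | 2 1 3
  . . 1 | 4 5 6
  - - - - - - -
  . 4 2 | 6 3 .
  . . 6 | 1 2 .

Step 1. [r1c2∈{5}] nothing but 5 survives at r1c2 ⇒ r1c2=5.
Step 2. [r1c3∈{4}] only 4 remains possible at r1c3, so r1c3=4.
Step 3. [r4c1∈{3}] r4c1 is down to just 3, so r4c1=3.
Step 4. [r6c1∈{5}] r6c1 is down to just 5. So r6c1=5.
Step 5. [r2c6∈{2,4}] r2c6 is the only open cell in row 2 admitting 2 ⇒ r2c6=2.
Step 6. [r6c6∈{4}] nothing but 4 survives at r6c6. So r6c6=4.
Step 7. [r3c3∈{5}] only 5 remains possible at r3c3 ⇒ r3c3=5.
Step 8. [r6c2∈{3}] only 3 remains possible at r6c2. So r6c2=3.
Step 9. [r4c2∈{2}] r4c2 has the single candidate 2. So r4c2=2.
Step 10. [r3c1∈{4}] r3c1 is down to just 4 ⇒ r3c1=4.
Step 11. [r2c3∈{3}] r2c3's peers cover all but 3. So r2c3=3.
Step 12. [r5c6∈{5}] only 5 remains possible at r5c6 ⇒ r5c6=5.
Step 13. [r3c2∈{6}] r3c2's peers cover all but 6. So r3c2=6.
Step 14. [r1c6∈{1}] only 1 remains possible at r1c6. So r1c6=1.
Step 15. [r5c1∈{1}] r5c1 has the single candidate 1, so r5c1=1.
Step 16. [r2c5∈{4}] r2c5's peers cover all but 4 ⇒ r2c5=4.

Answer: 2 5 4 3 6 1 / 6 1 3 5 4 2 / 4 6 5 2 1 3 / 3 2 1 4 5 6 / 1 4 2 6 3 5 / 5 3 6 1 2 4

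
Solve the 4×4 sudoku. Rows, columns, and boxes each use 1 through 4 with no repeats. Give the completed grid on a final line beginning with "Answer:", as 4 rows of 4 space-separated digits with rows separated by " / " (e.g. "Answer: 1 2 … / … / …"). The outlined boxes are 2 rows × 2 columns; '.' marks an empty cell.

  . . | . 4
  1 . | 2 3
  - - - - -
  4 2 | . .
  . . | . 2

Step 1. [r4c1∈{3}] r4c1 has the single candidate 3 ⇒ r4c1=3.
Step 2. [r3c4∈{1}] nothing but 1 survives at r3c4, so r3c4=1.
Step 3. [r1c3∈{1}] nothing but 1 survives at r1c3, so r1c3=1.
Step 4. [r4c2∈{1}] nothing but 1 survives at r4c2 ⇒ r4c2=1.
Step 5. [r3c3∈{3}] r3c3 has the single candidate 3. So r3c3=3.
Step 6. [r2c2∈{4}] r2c2 is down to just 4, so r2c2=4.
Step 7. [r1c1∈{2}] nothing but 2 survives at r1c1, so r1c1=2.
Step 8. [r1c2∈{3}] r1c2 has the single candidate 3 ⇒ r1c2=3.
Step 9. [r4c3∈{4}] nothing but 4 survives at r4c3 ⇒ r4c3=4.

Answer: 2 3 1 4 / 1 4 2 3 / 4 2 3 1 / 3 1 4 2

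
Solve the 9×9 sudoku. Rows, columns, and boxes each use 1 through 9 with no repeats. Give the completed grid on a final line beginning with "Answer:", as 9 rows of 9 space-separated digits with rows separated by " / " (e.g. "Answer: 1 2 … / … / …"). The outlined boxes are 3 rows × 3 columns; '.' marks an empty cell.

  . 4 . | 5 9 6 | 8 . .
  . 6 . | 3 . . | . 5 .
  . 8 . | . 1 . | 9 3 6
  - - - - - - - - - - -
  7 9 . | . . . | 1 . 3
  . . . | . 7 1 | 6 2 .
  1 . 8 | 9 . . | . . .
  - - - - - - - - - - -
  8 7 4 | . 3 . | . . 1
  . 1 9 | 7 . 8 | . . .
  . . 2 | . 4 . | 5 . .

Step 1. [r7c7∈{2}] r7c7 has the single candidate 2, so r7c7=2.
Step 2. [r8c5∈{2,5,6}] r8c5 is the only open cell in row 8 admitting 2, so r8c5=2.
Step 3. [r8c9∈{4}] nothing but 4 survives at r8c9. So r8c9=4.
Step 4. [r6c6∈{2,3,4,5}] in col 6, 3 fits only at r6c6 ⇒ r6c6=3.
Step 5. [r8c1∈{3,5,6}] 5 has one home in row 8: r8c1. So r8c1=5.
Step 6. [r3c1∈{2}] nothing but 2 survives at r3c1, so r3c1=2.
Step 7. [r2c6∈{2,4,7}] box 2 places 2 nowhere but r2c6, so r2c6=2.
Step 8. [r2c9∈{7}] only 7 remains possible at r2c9, so r2c9=7.
Step 9. [r9c8∈{6,7,8,9}] row 9 places 7 nowhere but r9c8 ⇒ r9c8=7.
Step 10. [r4c8∈{4,8}] in col 8, 8 fits only at r4c8 ⇒ r4c8=8.
Step 11. [r3c4∈{4}] only 4 remains possible at r3c4, so r3c4=4.
Step 12. [r6c5∈{5,6}] r6c5 is the only open cell in row 6 admitting 6, so r6c5=6.
Step 13. [r1c3∈{1,3,7}] row 1 places 7 nowhere but r1c3, so r1c3=7.
Step 14. [r5c3∈{3,5}] col 3 places 3 nowhere but r5c3. So r5c3=3.
Step 15. [r5c2∈{5}] r5c2 has the single candidate 5. So r5c2=5.
Step 16. [r7c8∈{6,9}] across col 8, 9 lands solely at r7c8. So r7c8=9.
Step 17. [r9c1∈{3,6}] across col 1, 6 lands solely at r9c1. So r9c1=6.
Step 18. [r6c7∈{4,7}] across row 6, 7 lands solely at r6c7. So r6c7=7.
Step 19. [r4c6∈{4,5}] 4 has one home in row 4: r4c6. So r4c6=4.
Step 20. [r4c5∈{5}] only 5 remains possible at r4c5. So r4c5=5.
Step 21. [r2c3∈{1}] nothing but 1 survives at r2c3 ⇒ r2c3=1.
Step 22. [r7c6∈{5}] r7c6 is down to just 5, so r7c6=5.
Step 23. [r8c7∈{3}] nothing but 3 survives at r8c7. So r8c7=3.
Step 24. [r7c4∈{6}] only 6 remains possible at r7c4. So r7c4=6.
Step 25. [r5c1∈{4}] r5c1 has the single candidate 4, so r5c1=4.
Step 26. [r8c8∈{6}] r8c8's peers cover all but 6. So r8c8=6.
Step 27. [r9c2∈{3}] only 3 remains possible at r9c2 ⇒ r9c2=3.
Step 28. [r2c5∈{8}] r2c5 is down to just 8 ⇒ r2c5=8.
Step 29. [r9c6∈{9}] r9c6 has the single candidate 9, so r9c6=9.
Step 30. [r4c3∈{6}] r4c3 has the single candidate 6, so r4c3=6.
Step 31. [r9c4∈{1}] r9c4 has the single candidate 1 ⇒ r9c4=1.
Step 32. [r3c3∈{5}] r3c3's peers cover all but 5 ⇒ r3c3=5.
Step 33. [r1c1∈{3}] only 3 remains possible at r1c1. So r1c1=3.
Step 34. [r6c2∈{2}] only 2 remains possible at r6c2 ⇒ r6c2=2.
Step 35. [r1c9∈{2}] r1c9 is down to just 2 ⇒ r1c9=2.
Step 36. [r5c4∈{8}] nothing but 8 survives at r5c4 ⇒ r5c4=8.
Step 37. [r6c8∈{4}] r6c8 is down to just 4, so r6c8=4.
Step 38. [r9c9∈{8}] r9c9 is down to just 8. So r9c9=8.
Step 39. [r4c4∈{2}] nothing but 2 survives at r4c4 ⇒ r4c4=2.
Step 40. [r6c9∈{5}] r6c9 is down to just 5 ⇒ r6c9=5.
Step 41. [r3c6∈{7}] r3c6's peers cover all but 7 ⇒ r3c6=7.
Step 42. [r5c9∈{9}] r5c9's peers cover all but 9 ⇒ r5c9=9.
Step 43. [r1c8∈{1}] r1c8's peers cover all but 1, so r1c8=1.
Step 44. [r2c1∈{9}] r2c1 is down to just 9. So r2c1=9.
Step 45. [r2c7∈{4}] nothing but 4 survives at r2c7. So r2c7=4.

Answer: 3 4 7 5 9 6 8 1 2 / 9 6 1 3 8 2 4 5 7 / 2 8 5 4 1 7 9 3 6 / 7 9 6 2 5 4 1 8 3 / 4 5 3 8 7 1 6 2 9 / 1 2 8 9 6 3 7 4 5 / 8 7 4 6 3 5 2 9 1 / 5 1 9 7 2 8 3 6 4 / 6 3 2 1 4 9 5 7 8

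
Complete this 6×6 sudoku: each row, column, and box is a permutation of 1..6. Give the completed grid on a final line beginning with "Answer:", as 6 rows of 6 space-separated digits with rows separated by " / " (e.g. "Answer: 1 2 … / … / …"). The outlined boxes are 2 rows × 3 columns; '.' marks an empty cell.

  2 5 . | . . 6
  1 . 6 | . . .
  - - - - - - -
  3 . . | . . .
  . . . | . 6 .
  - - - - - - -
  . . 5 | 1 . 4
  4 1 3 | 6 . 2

Step 1. [r1c3∈{4}] r1c3's peers cover all but 4 ⇒ r1c3=4.
Step 2. [r1c4∈{3}] only 3 remains possible at r1c4, so r1c4=3.
Step 3. [r2c6∈{5}] only 5 remains possible at r2c6, so r2c6=5.
Step 4. [r3c2∈{2,4,6}] row 3 places 6 nowhere but r3c2, so r3c2=6.
Step 5. [r3c6∈{1}] only 1 remains possible at r3c6 ⇒ r3c6=1.
Step 6. [r3c3∈{2}] nothing but 2 survives at r3c3, so r3c3=2.
Step 7. [r4c4∈{2,4,5}] in row 4, 2 fits only at r4c4. So r4c4=2.
Step 8. [r3c4∈{4,5}] in col 4, 5 fits only at r3c4 ⇒ r3c4=5.
Step 9. [r2c4∈{4}] r2c4 has the single candidate 4, so r2c4=4.
Step 10. [r3c5∈{4}] nothing but 4 survives at r3c5. So r3c5=4.
Step 11. [r5c2∈{2}] nothing but 2 survives at r5c2, so r5c2=2.
Step 12. [r4c2∈{4}] r4c2 is down to just 4 ⇒ r4c2=4.
Step 13. [r5c5∈{3}] r5c5's peers cover all but 3. So r5c5=3.
Step 14. [r4c6∈{3}] r4c6 has the single candidate 3 ⇒ r4c6=3.
Step 15. [r4c1∈{5}] only 5 remains possible at r4c1 ⇒ r4c1=5.
Step 16. [r4c3∈{1}] nothing but 1 survives at r4c3 ⇒ r4c3=1.
Step 17. [r5c1∈{6}] r5c1's peers cover all but 6. So r5c1=6.
Step 18. [r2c5∈{2}] r2c5's peers cover all but 2 ⇒ r2c5=2.
Step 19. [r1c5∈{1}] nothing but 1 survives at r1c5. So r1c5=1.
Step 20. [r2c2∈{3}] r2c2's peers cover all but 3. So r2c2=3.
Step 21. [r6c5∈{5}] only 5 remains possible at r6c5. So r6c5=5.

Answer: 2 5 4 3 1 6 / 1 3 6 4 2 5 / 3 6 2 5 4 1 / 5 4 1 2 6 3 / 6 2 5 1 3 4 / 4 1 3 6 5 2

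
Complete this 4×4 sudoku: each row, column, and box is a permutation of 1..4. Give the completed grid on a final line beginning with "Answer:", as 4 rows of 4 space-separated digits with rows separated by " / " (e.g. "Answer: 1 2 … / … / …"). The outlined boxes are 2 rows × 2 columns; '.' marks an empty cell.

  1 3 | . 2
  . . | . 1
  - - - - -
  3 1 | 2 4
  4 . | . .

Step 1. [r2c3∈{3,4}] row 2 places 3 nowhere but r2c3, so r2c3=3.
Step 2. [r2c2∈{2,4}] across row 2, 4 lands solely at r2c2 ⇒ r2c2=4.
Step 3. [r4c4∈{3}] only 3 remains possible at r4c4. So r4c4=3.
Step 4. [r2c1∈{2}] nothing but 2 survives at r2c1. So r2c1=2.
Step 5. [r4c3∈{1}] r4c3 has the single candidate 1. So r4c3=1.
Step 6. [r4c2∈{2}] r4c2 has the single candidate 2 ⇒ r4c2=2.
Step 7. [r1c3∈{4}] r1c3's peers cover all but 4 ⇒ r1c3=4.

Answer: 1 3 4 2 / 2 4 3 1 / 3 1 2 4 / 4 2 1 3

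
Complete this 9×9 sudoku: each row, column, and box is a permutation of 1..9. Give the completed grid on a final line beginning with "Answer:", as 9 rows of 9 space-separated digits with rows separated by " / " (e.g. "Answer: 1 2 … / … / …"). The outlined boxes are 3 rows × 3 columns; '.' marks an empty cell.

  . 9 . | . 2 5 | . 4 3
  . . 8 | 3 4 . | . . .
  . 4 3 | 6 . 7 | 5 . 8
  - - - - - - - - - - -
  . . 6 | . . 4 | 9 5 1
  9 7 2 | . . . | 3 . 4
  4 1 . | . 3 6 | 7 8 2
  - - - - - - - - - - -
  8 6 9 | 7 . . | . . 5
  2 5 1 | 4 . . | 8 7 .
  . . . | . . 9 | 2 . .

Step 1. [r2c6∈{1}] nothing but 1 survives at r2c6, so r2c6=1.
Step 2. [r7c5∈{1}] only 1 remains possible at r7c5, so r7c5=1.
Step 3. [r2c7∈{6}] r2c7 is down to just 6, so r2c7=6.
Step 4. [r5c6∈{8}] nothing but 8 survives at r5c6, so r5c6=8.
Step 5. [r3c8∈{1,2,9}] 2 has one home in row 3: r3c8 ⇒ r3c8=2.
Step 6. [r9c5∈{5,6,8}] col 5 places 8 nowhere but r9c5. So r9c5=8.
Step 7. [r9c2∈{3}] r9c2 is down to just 3. So r9c2=3.
Step 8. [r9c1∈{7}] only 7 remains possible at r9c1. So r9c1=7.
Step 9. [r9c9∈{6}] r9c9's peers cover all but 6 ⇒ r9c9=6.
Step 10. [r9c4∈{5}] r9c4 is down to just 5, so r9c4=5.
Step 11. [r7c8∈{3}] r7c8 is down to just 3. So r7c8=3.
Step 12. [r2c9∈{7,9}] across row 2, 7 lands solely at r2c9, so r2c9=7.
Step 13. [r1c7∈{1}] nothing but 1 survives at r1c7, so r1c7=1.
Step 14. [r4c2∈{8}] r4c2 has the single candidate 8. So r4c2=8.
Step 15. [r8c6∈{3}] r8c6's peers cover all but 3. So r8c6=3.
Step 16. [r8c9∈{9}] r8c9 is down to just 9. So r8c9=9.
Step 17. [r7c6∈{2}] r7c6 is down to just 2, so r7c6=2.
Step 18. [r5c4∈{1}] only 1 remains possible at r5c4. So r5c4=1.
Step 19. [r6c4∈{9}] r6c4's peers cover all but 9, so r6c4=9.
Step 20. [r1c1∈{6}] r1c1's peers cover all but 6. So r1c1=6.
Step 21. [r2c1∈{5}] r2c1 is down to just 5, so r2c1=5.
Step 22. [r4c1∈{3}] only 3 remains possible at r4c1 ⇒ r4c1=3.
Step 23. [r7c7∈{4}] r7c7 is down to just 4, so r7c7=4.
Step 24. [r5c5∈{5}] r5c5's peers cover all but 5 ⇒ r5c5=5.
Step 25. [r2c8∈{9}] r2c8's peers cover all but 9, so r2c8=9.
Step 26. [r2c2∈{2}] r2c2 is down to just 2. So r2c2=2.
Step 27. [r5c8∈{6}] r5c8 has the single candidate 6. So r5c8=6.
Step 28. [r6c3∈{5}] only 5 remains possible at r6c3, so r6c3=5.
Step 29. [r4c4∈{2}] r4c4 is down to just 2, so r4c4=2.
Step 30. [r4c5∈{7}] r4c5's peers cover all but 7. So r4c5=7.
Step 31. [r1c4∈{8}] only 8 remains possible at r1c4. So r1c4=8.
Step 32. [r9c8∈{1}] only 1 remains possible at r9c8. So r9c8=1.
Step 33. [r1c3∈{7}] r1c3's peers cover all but 7 ⇒ r1c3=7.
Step 34. [r9c3∈{4}] r9c3's peers cover all but 4. So r9c3=4.
Step 35. [r3c1∈{1}] r3c1 is down to just 1, so r3c1=1.
Step 36. [r3c5∈{9}] r3c5 has the single candidate 9, so r3c5=9.
Step 37. [r8c5∈{6}] r8c5 has the single candidate 6. So r8c5=6.

Answer: 6 9 7 8 2 5 1 4 3 / 5 2 8 3 4 1 6 9 7 / 1 4 3 6 9 7 5 2 8 / 3 8 6 2 7 4 9 5 1 / 9 7 2 1 5 8 3 6 4 / 4 1 5 9 3 6 7 8 2 / 8 6 9 7 1 2 4 3 5 / 2 5 1 4 6 3 8 7 9 / 7 3 4 5 8 9 2 1 6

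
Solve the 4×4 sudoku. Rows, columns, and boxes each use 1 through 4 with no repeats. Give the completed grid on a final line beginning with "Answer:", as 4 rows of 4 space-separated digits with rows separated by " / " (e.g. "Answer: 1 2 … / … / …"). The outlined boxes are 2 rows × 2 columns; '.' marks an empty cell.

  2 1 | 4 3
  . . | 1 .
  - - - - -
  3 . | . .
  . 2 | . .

Step 1. [r3c2∈{4}] nothing but 4 survives at r3c2, so r3c2=4.
Step 2. [r3c4∈{1,2}] r3c4 is the only open cell in row 3 admitting 1. So r3c4=1.
Step 3. [r3c3∈{2}] r3c3 has the single candidate 2, so r3c3=2.
Step 4. [r4c4∈{4}] nothing but 4 survives at r4c4 ⇒ r4c4=4.
Step 5. [r4c3∈{3}] r4c3's peers cover all but 3. So r4c3=3.
Step 6. [r2c1∈{4}] r2c1 has the single candidate 4. So r2c1=4.
Step 7. [r4c1∈{1}] r4c1 has the single candidate 1, so r4c1=1.
Step 8. [r2c4∈{2}] r2c4's peers cover all but 2. So r2c4=2.
Step 9. [r2c2∈{3}] only 3 remains possible at r2c2 ⇒ r2c2=3.

Answer: 2 1 4 3 / 4 3 1 2 / 3 4 2 1 / 1 2 3 4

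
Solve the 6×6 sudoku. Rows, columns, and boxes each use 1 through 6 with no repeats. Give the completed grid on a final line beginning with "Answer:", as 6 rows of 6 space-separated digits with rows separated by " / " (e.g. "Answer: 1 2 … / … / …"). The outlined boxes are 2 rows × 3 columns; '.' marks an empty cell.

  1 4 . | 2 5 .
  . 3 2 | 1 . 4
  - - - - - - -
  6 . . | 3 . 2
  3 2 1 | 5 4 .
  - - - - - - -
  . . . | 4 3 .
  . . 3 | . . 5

Step 1. [r6c4∈{6}] r6c4's peers cover all but 6. So r6c4=6.
Step 2. [r5c2∈{1,5,6}] in col 2, 6 fits only at r5c2. So r5c2=6.
Step 3. [r6c5∈{1,2}] r6c5 is the only open cell in col 5 admitting 2, so r6c5=2.
Step 4. [r5c3∈{5}] r5c3 has the single candidate 5 ⇒ r5c3=5.
Step 5. [r1c6∈{3,6}] r1c6 is the only open cell in row 1 admitting 3, so r1c6=3.
Step 6. [r6c2∈{1}] r6c2 has the single candidate 1. So r6c2=1.
Step 7. [r3c5∈{1}] r3c5 has the single candidate 1, so r3c5=1.
Step 8. [r2c1∈{5}] nothing but 5 survives at r2c1. So r2c1=5.
Step 9. [r1c3∈{6}] r1c3's peers cover all but 6. So r1c3=6.
Step 10. [r3c3∈{4}] r3c3's peers cover all but 4. So r3c3=4.
Step 11. [r3c2∈{5}] r3c2 has the single candidate 5, so r3c2=5.
Step 12. [r5c6∈{1}] r5c6's peers cover all but 1. So r5c6=1.
Step 13. [r5c1∈{2}] nothing but 2 survives at r5c1. So r5c1=2.
Step 14. [r4c6∈{6}] r4c6 has the single candidate 6 ⇒ r4c6=6.
Step 15. [r2c5∈{6}] r2c5 is down to just 6 ⇒ r2c5=6.
Step 16. [r6c1∈{4}] nothing but 4 survives at r6c1. So r6c1=4.

Answer: 1 4 6 2 5 3 / 5 3 2 1 6 4 / 6 5 4 3 1 2 / 3 2 1 5 4 6 / 2 6 5 4 3 1 / 4 1 3 6 2 5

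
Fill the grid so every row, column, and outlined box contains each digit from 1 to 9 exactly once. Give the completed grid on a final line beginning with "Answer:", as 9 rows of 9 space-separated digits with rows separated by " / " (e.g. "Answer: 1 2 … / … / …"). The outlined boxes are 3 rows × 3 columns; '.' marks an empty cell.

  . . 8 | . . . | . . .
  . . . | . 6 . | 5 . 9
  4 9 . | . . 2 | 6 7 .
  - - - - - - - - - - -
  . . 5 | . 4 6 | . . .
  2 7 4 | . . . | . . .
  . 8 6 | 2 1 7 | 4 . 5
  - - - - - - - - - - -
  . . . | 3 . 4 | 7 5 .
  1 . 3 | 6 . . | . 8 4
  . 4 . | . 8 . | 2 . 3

Step 1. [r4c2∈{1,3}] r4c2 is the only open cell in box 4 admitting 1. So r4c2=1.
Step 2. [r8c5∈{2,5,7,9}] across row 8, 7 lands solely at r8c5 ⇒ r8c5=7.
Step 3. [r3c5∈{3,5}] in row 3, 3 fits only at r3c5, so r3c5=3.
Step 4. [r3c4∈{1,5,8}] row 3 places 5 nowhere but r3c4, so r3c4=5.
Step 5. [r7c9∈{1,6}] r7c9 is the only open cell in row 7 admitting 1 ⇒ r7c9=1.
Step 6. [r8c2∈{2,5}] across row 8, 2 lands solely at r8c2 ⇒ r8c2=2.
Step 7. [r9c1∈{5,6,7,9}] 5 has one home in box 7: r9c1 ⇒ r9c1=5.
Step 8. [r5c6∈{3,5,8,9}] col 6 places 3 nowhere but r5c6, so r5c6=3.
Step 9. [r1c5∈{9}] r1c5's peers cover all but 9 ⇒ r1c5=9.
Step 10. [r1c6∈{1}] nothing but 1 survives at r1c6 ⇒ r1c6=1.
Step 11. [r2c8∈{1,2,3,4}] 1 has one home in box 3: r2c8, so r2c8=1.
Step 12. [r9c6∈{9}] r9c6's peers cover all but 9, so r9c6=9.
Step 13. [r1c7∈{3}] r1c7 is down to just 3, so r1c7=3.
Step 14. [r2c4∈{4,7,8}] row 2 places 4 nowhere but r2c4, so r2c4=4.
Step 15. [r5c9∈{6,8}] across col 9, 6 lands solely at r5c9, so r5c9=6.
Step 16. [r5c8∈{9}] r5c8's peers cover all but 9. So r5c8=9.
Step 17. [r4c7∈{8}] only 8 remains possible at r4c7 ⇒ r4c7=8.
Step 18. [r6c1∈{3,9}] 9 has one home in row 6: r6c1 ⇒ r6c1=9.
Step 19. [r4c1∈{3}] only 3 remains possible at r4c1, so r4c1=3.
Step 20. [r7c2∈{6}] r7c2 is down to just 6 ⇒ r7c2=6.
Step 21. [r2c1∈{7}] only 7 remains possible at r2c1 ⇒ r2c1=7.
Step 22. [r1c9∈{2}] r1c9 is down to just 2. So r1c9=2.
Step 23. [r3c9∈{8}] r3c9 has the single candidate 8, so r3c9=8.
Step 24. [r8c7∈{9}] r8c7's peers cover all but 9 ⇒ r8c7=9.
Step 25. [r8c6∈{5}] r8c6's peers cover all but 5. So r8c6=5.
Step 26. [r1c4∈{7}] only 7 remains possible at r1c4 ⇒ r1c4=7.
Step 27. [r7c3∈{9}] nothing but 9 survives at r7c3, so r7c3=9.
Step 28. [r4c9∈{7}] r4c9's peers cover all but 7, so r4c9=7.
Step 29. [r9c4∈{1}] only 1 remains possible at r9c4 ⇒ r9c4=1.
Step 30. [r5c7∈{1}] r5c7's peers cover all but 1 ⇒ r5c7=1.
Step 31. [r9c8∈{6}] r9c8's peers cover all but 6. So r9c8=6.
Step 32. [r9c3∈{7}] only 7 remains possible at r9c3, so r9c3=7.
Step 33. [r1c8∈{4}] nothing but 4 survives at r1c8. So r1c8=4.
Step 34. [r2c6∈{8}] nothing but 8 survives at r2c6 ⇒ r2c6=8.
Step 35. [r1c2∈{5}] r1c2's peers cover all but 5, so r1c2=5.
Step 36. [r2c3∈{2}] only 2 remains possible at r2c3 ⇒ r2c3=2.
Step 37. [r5c4∈{8}] only 8 remains possible at r5c4. So r5c4=8.
Step 38. [r1c1∈{6}] r1c1 has the single candidate 6, so r1c1=6.
Step 39. [r4c4∈{9}] r4c4's peers cover all but 9 ⇒ r4c4=9.
Step 40. [r5c5∈{5}] r5c5's peers cover all but 5, so r5c5=5.
Step 41. [r3c3∈{1}] r3c3 has the single candidate 1, so r3c3=1.
Step 42. [r2c2∈{3}] only 3 remains possible at r2c2 ⇒ r2c2=3.
Step 43. [r6c8∈{3}] r6c8's peers cover all but 3 ⇒ r6c8=3.
Step 44. [r7c1∈{8}] nothing but 8 survives at r7c1, so r7c1=8.
Step 45. [r4c8∈{2}] r4c8 is down to just 2 ⇒ r4c8=2.
Step 46. [r7c5∈{2}] r7c5's peers cover all but 2 ⇒ r7c5=2.

Answer: 6 5 8 7 9 1 3 4 2 / 7 3 2 4 6 8 5 1 9 / 4 9 1 5 3 2 6 7 8 / 3 1 5 9 4 6 8 2 7 / 2 7 4 8 5 3 1 9 6 / 9 8 6 2 1 7 4 3 5 / 8 6 9 3 2 4 7 5 1 / 1 2 3 6 7 5 9 8 4 / 5 4 7 1 8 9 2 6 3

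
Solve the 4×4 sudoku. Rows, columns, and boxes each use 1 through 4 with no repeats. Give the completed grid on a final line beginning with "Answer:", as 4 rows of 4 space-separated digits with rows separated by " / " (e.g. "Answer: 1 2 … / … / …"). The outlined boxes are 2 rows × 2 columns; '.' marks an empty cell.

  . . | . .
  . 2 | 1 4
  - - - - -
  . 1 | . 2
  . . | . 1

Step 1. [r2c1∈{3}] only 3 remains possible at r2c1. So r2c1=3.
Step 2. [r3c1∈{4}] r3c1 is down to just 4. So r3c1=4.
Step 3. [r3c3∈{3}] only 3 remains possible at r3c3, so r3c3=3.
Step 4. [r1c1∈{1}] nothing but 1 survives at r1c1, so r1c1=1.
Step 5. [r4c2∈{3}] nothing but 3 survives at r4c2, so r4c2=3.
Step 6. [r4c3∈{4}] r4c3 has the single candidate 4, so r4c3=4.
Step 7. [r4c1∈{2}] r4c1's peers cover all but 2. So r4c1=2.
Step 8. [r1c2∈{4}] r1c2 has the single candidate 4, so r1c2=4.
Step 9. [r1c4∈{3}] nothing but 3 survives at r1c4, so r1c4=3.
Step 10. [r1c3∈{2}] r1c3 has the single candidate 2. So r1c3=2.

Answer: 1 4 2 3 / 3 2 1 4 / 4 1 3 2 / 2 3 4 1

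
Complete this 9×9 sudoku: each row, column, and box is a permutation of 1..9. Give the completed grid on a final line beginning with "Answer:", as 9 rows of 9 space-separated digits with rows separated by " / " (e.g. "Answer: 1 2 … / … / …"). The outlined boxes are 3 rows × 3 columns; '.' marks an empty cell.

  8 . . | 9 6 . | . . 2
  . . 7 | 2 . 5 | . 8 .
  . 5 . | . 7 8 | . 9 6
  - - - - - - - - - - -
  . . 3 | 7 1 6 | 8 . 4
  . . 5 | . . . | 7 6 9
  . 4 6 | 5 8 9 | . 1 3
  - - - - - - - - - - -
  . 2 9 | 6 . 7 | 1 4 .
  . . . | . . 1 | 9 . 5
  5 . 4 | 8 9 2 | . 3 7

Step 1. [r1c3∈{1}] only 1 remains possible at r1c3, so r1c3=1.
Step 2. [r1c2∈{3}] r1c2 has the single candidate 3, so r1c2=3.
Step 3. [r1c6∈{4}] r1c6 is down to just 4, so r1c6=4.
Step 4. [r2c5∈{3}] r2c5's peers cover all but 3 ⇒ r2c5=3.
Step 5. [r8c4∈{3,4}] across box 8, 3 lands solely at r8c4 ⇒ r8c4=3.
Step 6. [r8c2∈{6,7,8}] across col 2, 7 lands solely at r8c2, so r8c2=7.
Step 7. [r5c5∈{2,4}] col 5 places 2 nowhere but r5c5, so r5c5=2.
Step 8. [r9c2∈{1,6}] in row 9, 1 fits only at r9c2, so r9c2=1.
Step 9. [r4c2∈{9}] r4c2 is down to just 9 ⇒ r4c2=9.
Step 10. [r4c1∈{2}] nothing but 2 survives at r4c1, so r4c1=2.
Step 11. [r2c7∈{4}] r2c7 has the single candidate 4. So r2c7=4.
Step 12. [r1c7∈{5}] r1c7's peers cover all but 5, so r1c7=5.
Step 13. [r2c1∈{6,9}] 9 has one home in row 2: r2c1. So r2c1=9.
Step 14. [r6c1∈{7}] nothing but 7 survives at r6c1, so r6c1=7.
Step 15. [r3c4∈{1}] nothing but 1 survives at r3c4 ⇒ r3c4=1.
Step 16. [r2c2∈{6}] only 6 remains possible at r2c2 ⇒ r2c2=6.
Step 17. [r7c9∈{8}] r7c9 has the single candidate 8 ⇒ r7c9=8.
Step 18. [r1c8∈{7}] nothing but 7 survives at r1c8, so r1c8=7.
Step 19. [r6c7∈{2}] r6c7 has the single candidate 2. So r6c7=2.
Step 20. [r8c3∈{8}] only 8 remains possible at r8c3, so r8c3=8.
Step 21. [r7c1∈{3}] r7c1 is down to just 3 ⇒ r7c1=3.
Step 22. [r3c7∈{3}] only 3 remains possible at r3c7, so r3c7=3.
Step 23. [r5c6∈{3}] only 3 remains possible at r5c6, so r5c6=3.
Step 24. [r3c1∈{4}] r3c1 has the single candidate 4. So r3c1=4.
Step 25. [r3c3∈{2}] r3c3 has the single candidate 2, so r3c3=2.
Step 26. [r9c7∈{6}] r9c7 is down to just 6, so r9c7=6.
Step 27. [r5c2∈{8}] r5c2 is down to just 8, so r5c2=8.
Step 28. [r8c1∈{6}] r8c1's peers cover all but 6. So r8c1=6.
Step 29. [r5c1∈{1}] only 1 remains possible at r5c1, so r5c1=1.
Step 30. [r7c5∈{5}] r7c5's peers cover all but 5 ⇒ r7c5=5.
Step 31. [r8c8∈{2}] r8c8's peers cover all but 2 ⇒ r8c8=2.
Step 32. [r2c9∈{1}] nothing but 1 survives at r2c9 ⇒ r2c9=1.
Step 33. [r8c5∈{4}] r8c5 is down to just 4, so r8c5=4.
Step 34. [r5c4∈{4}] only 4 remains possible at r5c4. So r5c4=4.
Step 35. [r4c8∈{5}] r4c8 is down to just 5 ⇒ r4c8=5.

Answer: 8 3 1 9 6 4 5 7 2 / 9 6 7 2 3 5 4 8 1 / 4 5 2 1 7 8 3 9 6 / 2 9 3 7 1 6 8 5 4 / 1 8 5 4 2 3 7 6 9 / 7 4 6 5 8 9 2 1 3 / 3 2 9 6 5 7 1 4 8 / 6 7 8 3 4 1 9 2 5 / 5 1 4 8 9 2 6 3 7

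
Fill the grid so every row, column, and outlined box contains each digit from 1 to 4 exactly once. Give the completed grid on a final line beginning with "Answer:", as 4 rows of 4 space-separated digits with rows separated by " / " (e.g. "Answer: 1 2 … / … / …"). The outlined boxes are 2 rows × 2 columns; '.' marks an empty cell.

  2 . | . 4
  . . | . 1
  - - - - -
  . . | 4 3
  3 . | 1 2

Step 1. [r1c3∈{3}] r1c3 has the single candidate 3, so r1c3=3.
Step 2. [r4c2∈{4}] r4c2 is down to just 4 ⇒ r4c2=4.
Step 3. [r3c2∈{1,2}] across row 3, 2 lands solely at r3c2, so r3c2=2.
Step 4. [r2c2∈{3}] r2c2 has the single candidate 3, so r2c2=3.
Step 5. [r2c3∈{2}] r2c3's peers cover all but 2, so r2c3=2.
Step 6. [r3c1∈{1}] r3c1 is down to just 1 ⇒ r3c1=1.
Step 7. [r2c1∈{4}] only 4 remains possible at r2c1. So r2c1=4.
Step 8. [r1c2∈{1}] r1c2's peers cover all but 1. So r1c2=1.

Answer: 2 1 3 4 / 4 3 2 1 / 1 2 4 3 / 3 4 1 2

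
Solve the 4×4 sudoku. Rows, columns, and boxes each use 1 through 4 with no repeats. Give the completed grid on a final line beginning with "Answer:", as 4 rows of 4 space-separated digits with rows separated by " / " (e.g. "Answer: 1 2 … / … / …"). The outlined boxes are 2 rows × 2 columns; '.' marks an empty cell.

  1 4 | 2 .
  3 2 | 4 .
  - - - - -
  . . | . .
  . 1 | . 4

Step 1. [r3c4∈{1,2,3}] across col 4, 2 lands solely at r3c4. So r3c4=2.
Step 2. [r3c2∈{3}] r3c2 has the single candidate 3 ⇒ r3c2=3.
Step 3. [r4c3∈{3}] only 3 remains possible at r4c3. So r4c3=3.
Step 4. [r1c4∈{3}] r1c4's peers cover all but 3. So r1c4=3.
Step 5. [r3c1∈{4}] r3c1 has the single candidate 4, so r3c1=4.
Step 6. [r4c1∈{2}] r4c1 has the single candidate 2. So r4c1=2.
Step 7. [r3c3∈{1}] r3c3's peers cover all but 1, so r3c3=1.
Step 8. [r2c4∈{1}] r2c4 has the single candidate 1. So r2c4=1.

Answer: 1 4 2 3 / 3 2 4 1 / 4 3 1 2 / 2 1 3 4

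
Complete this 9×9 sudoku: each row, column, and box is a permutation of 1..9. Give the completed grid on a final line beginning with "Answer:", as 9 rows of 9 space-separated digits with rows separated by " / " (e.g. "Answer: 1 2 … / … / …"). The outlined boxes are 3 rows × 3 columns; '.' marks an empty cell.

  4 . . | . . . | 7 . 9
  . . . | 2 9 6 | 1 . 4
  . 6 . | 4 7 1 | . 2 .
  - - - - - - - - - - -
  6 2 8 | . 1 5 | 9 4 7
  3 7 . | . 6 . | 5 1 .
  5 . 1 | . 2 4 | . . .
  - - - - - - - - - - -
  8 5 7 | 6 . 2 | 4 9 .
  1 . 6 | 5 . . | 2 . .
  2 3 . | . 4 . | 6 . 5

Step 1. [r9c3∈{9}] nothing but 9 survives at r9c3, so r9c3=9.
Step 2. [r7c5∈{3}] r7c5 has the single candidate 3. So r7c5=3.
Step 3. [r8c5∈{8}] only 8 remains possible at r8c5 ⇒ r8c5=8.
Step 4. [r9c8∈{7,8}] row 9 places 8 nowhere but r9c8. So r9c8=8.
Step 5. [r1c6∈{3,8}] r1c6 is the only open cell in col 6 admitting 3, so r1c6=3.
Step 6. [r5c6∈{8,9}] 8 has one home in col 6: r5c6, so r5c6=8.
Step 7. [r6c4∈{3,7,9}] row 6 places 7 nowhere but r6c4 ⇒ r6c4=7.
Step 8. [r3c3∈{3,5}] 5 has one home in row 3: r3c3 ⇒ r3c3=5.
Step 9. [r8c9∈{3}] r8c9 has the single candidate 3, so r8c9=3.
Step 10. [r3c7∈{3,8}] across row 3, 3 lands solely at r3c7. So r3c7=3.
Step 11. [r6c9∈{6,8}] col 9 places 6 nowhere but r6c9, so r6c9=6.
Step 12. [r9c6∈{7}] r9c6 has the single candidate 7 ⇒ r9c6=7.
Step 13. [r1c8∈{5,6}] r1c8 is the only open cell in row 1 admitting 6, so r1c8=6.
Step 14. [r1c2∈{1,8}] row 1 places 1 nowhere but r1c2, so r1c2=1.
Step 15. [r4c4∈{3}] nothing but 3 survives at r4c4. So r4c4=3.
Step 16. [r2c2∈{8}] only 8 remains possible at r2c2 ⇒ r2c2=8.
Step 17. [r1c5∈{5}] r1c5's peers cover all but 5, so r1c5=5.
Step 18. [r8c8∈{7}] only 7 remains possible at r8c8 ⇒ r8c8=7.
Step 19. [r6c8∈{3}] r6c8 has the single candidate 3 ⇒ r6c8=3.
Step 20. [r5c9∈{2}] r5c9's peers cover all but 2. So r5c9=2.
Step 21. [r2c8∈{5}] r2c8's peers cover all but 5, so r2c8=5.
Step 22. [r9c4∈{1}] only 1 remains possible at r9c4. So r9c4=1.
Step 23. [r6c2∈{9}] r6c2 has the single candidate 9 ⇒ r6c2=9.
Step 24. [r3c9∈{8}] r3c9's peers cover all but 8, so r3c9=8.
Step 25. [r8c6∈{9}] nothing but 9 survives at r8c6, so r8c6=9.
Step 26. [r2c3∈{3}] r2c3's peers cover all but 3, so r2c3=3.
Step 27. [r8c2∈{4}] r8c2 is down to just 4 ⇒ r8c2=4.
Step 28. [r1c4∈{8}] r1c4 is down to just 8. So r1c4=8.
Step 29. [r2c1∈{7}] r2c1 is down to just 7. So r2c1=7.
Step 30. [r5c3∈{4}] nothing but 4 survives at r5c3, so r5c3=4.
Step 31. [r3c1∈{9}] r3c1 has the single candidate 9. So r3c1=9.
Step 32. [r6c7∈{8}] r6c7 has the single candidate 8 ⇒ r6c7=8.
Step 33. [r7c9∈{1}] r7c9's peers cover all but 1 ⇒ r7c9=1.
Step 34. [r5c4∈{9}] only 9 remains possible at r5c4. So r5c4=9.
Step 35. [r1c3∈{2}] r1c3 is down to just 2, so r1c3=2.

Answer: 4 1 2 8 5 3 7 6 9 / 7 8 3 2 9 6 1 5 4 / 9 6 5 4 7 1 3 2 8 / 6 2 8 3 1 5 9 4 7 / 3 7 4 9 6 8 5 1 2 / 5 9 1 7 2 4 8 3 6 / 8 5 7 6 3 2 4 9 1 / 1 4 6 5 8 9 2 7 3 / 2 3 9 1 4 7 6 8 5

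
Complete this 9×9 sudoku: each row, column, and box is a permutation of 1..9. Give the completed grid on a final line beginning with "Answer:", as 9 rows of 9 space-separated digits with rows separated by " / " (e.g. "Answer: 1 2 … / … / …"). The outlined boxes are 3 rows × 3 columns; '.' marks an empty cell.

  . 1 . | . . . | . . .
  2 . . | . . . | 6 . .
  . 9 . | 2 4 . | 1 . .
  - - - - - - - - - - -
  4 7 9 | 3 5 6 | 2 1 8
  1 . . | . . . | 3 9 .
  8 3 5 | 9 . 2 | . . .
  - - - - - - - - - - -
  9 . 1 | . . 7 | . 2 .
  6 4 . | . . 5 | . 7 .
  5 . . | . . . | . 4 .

Step 1. [r7c2∈{8}] r7c2 is down to just 8. So r7c2=8.
Step 2. [r5c9∈{4,5,6,7}] row 5 places 5 nowhere but r5c9 ⇒ r5c9=5.
Step 3. [r9c3∈{2,3,7}] in row 9, 7 fits only at r9c3 ⇒ r9c3=7.
Step 4. [r8c3∈{2,3}] across box 7, 3 lands solely at r8c3, so r8c3=3.
Step 5. [r3c8∈{3,5,8}] in row 3, 5 fits only at r3c8 ⇒ r3c8=5.
Step 6. [r6c5∈{1,7}] 1 has one home in row 6: r6c5, so r6c5=1.
Step 7. [r1c9∈{2,3,4,7,9}] row 1 places 2 nowhere but r1c9. So r1c9=2.
Step 8. [r1c4∈{5,6,7,8}] r1c4 is the only open cell in row 1 admitting 5, so r1c4=5.
Step 9. [r1c5∈{3,6,7,8,9}] 6 has one home in box 2: r1c5. So r1c5=6.
Step 10. [r7c5∈{3}] only 3 remains possible at r7c5, so r7c5=3.
Step 11. [r9c9∈{1,3,6,9}] in row 9, 3 fits only at r9c9 ⇒ r9c9=3.
Step 12. [r3c9∈{7}] r3c9 has the single candidate 7. So r3c9=7.
Step 13. [r8c5∈{2,8,9}] in row 8, 2 fits only at r8c5, so r8c5=2.
Step 14. [r9c4∈{1,6,8}] r9c4 is the only open cell in row 9 admitting 6 ⇒ r9c4=6.
Step 15. [r9c6∈{1,8,9}] across row 9, 1 lands solely at r9c6. So r9c6=1.
Step 16. [r8c4∈{8}] r8c4 is down to just 8 ⇒ r8c4=8.
Step 17. [r8c7∈{9}] r8c7's peers cover all but 9. So r8c7=9.
Step 18. [r1c6∈{3,8,9}] 9 has one home in row 1: r1c6 ⇒ r1c6=9.
Step 19. [r3c1∈{3}] r3c1's peers cover all but 3 ⇒ r3c1=3.
Step 20. [r3c6∈{8}] r3c6's peers cover all but 8. So r3c6=8.
Step 21. [r1c8∈{3,8}] across row 1, 3 lands solely at r1c8. So r1c8=3.
Step 22. [r5c3∈{2,6}] r5c3 is the only open cell in col 3 admitting 2. So r5c3=2.
Step 23. [r2c5∈{7}] nothing but 7 survives at r2c5, so r2c5=7.
Step 24. [r2c8∈{8}] r2c8's peers cover all but 8. So r2c8=8.
Step 25. [r1c7∈{4}] r1c7 is down to just 4 ⇒ r1c7=4.
Step 26. [r7c4∈{4}] only 4 remains possible at r7c4, so r7c4=4.
Step 27. [r6c8∈{6}] r6c8 is down to just 6. So r6c8=6.
Step 28. [r9c5∈{9}] r9c5 is down to just 9, so r9c5=9.
Step 29. [r2c6∈{3}] r2c6's peers cover all but 3. So r2c6=3.
Step 30. [r1c1∈{7}] r1c1 is down to just 7 ⇒ r1c1=7.
Step 31. [r3c3∈{6}] only 6 remains possible at r3c3, so r3c3=6.
Step 32. [r6c7∈{7}] r6c7's peers cover all but 7, so r6c7=7.
Step 33. [r2c2∈{5}] nothing but 5 survives at r2c2, so r2c2=5.
Step 34. [r2c4∈{1}] r2c4 has the single candidate 1. So r2c4=1.
Step 35. [r5c4∈{7}] only 7 remains possible at r5c4. So r5c4=7.
Step 36. [r7c7∈{5}] only 5 remains possible at r7c7. So r7c7=5.
Step 37. [r9c2∈{2}] nothing but 2 survives at r9c2, so r9c2=2.
Step 38. [r9c7∈{8}] only 8 remains possible at r9c7, so r9c7=8.
Step 39. [r2c9∈{9}] only 9 remains possible at r2c9, so r2c9=9.
Step 40. [r5c2∈{6}] r5c2 is down to just 6 ⇒ r5c2=6.
Step 41. [r5c6∈{4}] nothing but 4 survives at r5c6. So r5c6=4.
Step 42. [r1c3∈{8}] nothing but 8 survives at r1c3 ⇒ r1c3=8.
Step 43. [r5c5∈{8}] only 8 remains possible at r5c5 ⇒ r5c5=8.
Step 44. [r7c9∈{6}] r7c9's peers cover all but 6, so r7c9=6.
Step 45. [r6c9∈{4}] r6c9's peers cover all but 4, so r6c9=4.
Step 46. [r8c9∈{1}] r8c9 has the single candidate 1 ⇒ r8c9=1.
Step 47. [r2c3∈{4}] r2c3 is down to just 4. So r2c3=4.

Answer: 7 1 8 5 6 9 4 3 2 / 2 5 4 1 7 3 6 8 9 / 3 9 6 2 4 8 1 5 7 / 4 7 9 3 5 6 2 1 8 / 1 6 2 7 8 4 3 9 5 / 8 3 5 9 1 2 7 6 4 / 9 8 1 4 3 7 5 2 6 / 6 4 3 8 2 5 9 7 1 / 5 2 7 6 9 1 8 4 3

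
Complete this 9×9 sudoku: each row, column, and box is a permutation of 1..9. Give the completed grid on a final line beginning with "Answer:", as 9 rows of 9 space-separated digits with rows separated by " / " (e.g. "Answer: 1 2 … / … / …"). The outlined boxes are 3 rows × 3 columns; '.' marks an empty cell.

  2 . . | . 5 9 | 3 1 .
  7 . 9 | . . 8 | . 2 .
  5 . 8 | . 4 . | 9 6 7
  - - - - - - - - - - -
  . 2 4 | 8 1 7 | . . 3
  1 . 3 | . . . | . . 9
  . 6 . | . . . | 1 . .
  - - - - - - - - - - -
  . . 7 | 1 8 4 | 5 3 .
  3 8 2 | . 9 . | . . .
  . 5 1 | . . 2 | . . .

Step 1. [r5c7∈{2,4,6,7,8}] r5c7 is the only open cell in col 7 admitting 2 ⇒ r5c7=2.
Step 2. [r6c8∈{4,5,7,8}] 7 has one home in row 6: r6c8 ⇒ r6c8=7.
Step 3. [r8c8∈{4}] r8c8's peers cover all but 4. So r8c8=4.
Step 4. [r6c4∈{2,3,4,5,9}] col 4 places 9 nowhere but r6c4 ⇒ r6c4=9.
Step 5. [r9c5∈{3,6,7}] across col 5, 7 lands solely at r9c5, so r9c5=7.
Step 6. [r6c9∈{4,5,8}] row 6 places 4 nowhere but r6c9, so r6c9=4.
Step 7. [r2c2∈{1,3,4}] in row 2, 1 fits only at r2c2. So r2c2=1.
Step 8. [r9c7∈{6,8}] in col 7, 8 fits only at r9c7, so r9c7=8.
Step 9. [r9c9∈{6}] r9c9 is down to just 6. So r9c9=6.
Step 10. [r5c5∈{6}] nothing but 6 survives at r5c5, so r5c5=6.
Step 11. [r5c6∈{5}] r5c6's peers cover all but 5. So r5c6=5.
Step 12. [r2c5∈{3}] r2c5 has the single candidate 3. So r2c5=3.
Step 13. [r4c1∈{9}] r4c1's peers cover all but 9, so r4c1=9.
Step 14. [r2c4∈{6}] r2c4's peers cover all but 6. So r2c4=6.
Step 15. [r2c7∈{4}] r2c7's peers cover all but 4 ⇒ r2c7=4.
Step 16. [r8c4∈{5}] r8c4 has the single candidate 5 ⇒ r8c4=5.
Step 17. [r7c1∈{6}] nothing but 6 survives at r7c1, so r7c1=6.
Step 18. [r1c3∈{6}] only 6 remains possible at r1c3 ⇒ r1c3=6.
Step 19. [r3c4∈{2}] r3c4's peers cover all but 2 ⇒ r3c4=2.
Step 20. [r1c9∈{8}] only 8 remains possible at r1c9. So r1c9=8.
Step 21. [r9c4∈{3}] r9c4's peers cover all but 3. So r9c4=3.
Step 22. [r1c2∈{4}] only 4 remains possible at r1c2, so r1c2=4.
Step 23. [r3c2∈{3}] nothing but 3 survives at r3c2. So r3c2=3.
Step 24. [r6c1∈{8}] nothing but 8 survives at r6c1. So r6c1=8.
Step 25. [r5c2∈{7}] r5c2 has the single candidate 7, so r5c2=7.
Step 26. [r8c7∈{7}] only 7 remains possible at r8c7, so r8c7=7.
Step 27. [r9c8∈{9}] r9c8 is down to just 9. So r9c8=9.
Step 28. [r4c8∈{5}] nothing but 5 survives at r4c8 ⇒ r4c8=5.
Step 29. [r8c9∈{1}] only 1 remains possible at r8c9 ⇒ r8c9=1.
Step 30. [r8c6∈{6}] nothing but 6 survives at r8c6, so r8c6=6.
Step 31. [r7c2∈{9}] nothing but 9 survives at r7c2. So r7c2=9.
Step 32. [r3c6∈{1}] r3c6 is down to just 1. So r3c6=1.
Step 33. [r5c8∈{8}] r5c8 has the single candidate 8, so r5c8=8.
Step 34. [r5c4∈{4}] nothing but 4 survives at r5c4. So r5c4=4.
Step 35. [r2c9∈{5}] r2c9's peers cover all but 5, so r2c9=5.
Step 36. [r7c9∈{2}] only 2 remains possible at r7c9, so r7c9=2.
Step 37. [r9c1∈{4}] only 4 remains possible at r9c1 ⇒ r9c1=4.
Step 38. [r4c7∈{6}] r4c7 has the single candidate 6, so r4c7=6.
Step 39. [r6c6∈{3}] nothing but 3 survives at r6c6. So r6c6=3.
Step 40. [r1c4∈{7}] only 7 remains possible at r1c4, so r1c4=7.
Step 41. [r6c5∈{2}] r6c5's peers cover all but 2. So r6c5=2.
Step 42. [r6c3∈{5}] only 5 remains possible at r6c3 ⇒ r6c3=5.

Answer: 2 4 6 7 5 9 3 1 8 / 7 1 9 6 3 8 4 2 5 / 5 3 8 2 4 1 9 6 7 / 9 2 4 8 1 7 6 5 3 / 1 7 3 4 6 5 2 8 9 / 8 6 5 9 2 3 1 7 4 / 6 9 7 1 8 4 5 3 2 / 3 8 2 5 9 6 7 4 1 / 4 5 1 3 7 2 8 9 6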